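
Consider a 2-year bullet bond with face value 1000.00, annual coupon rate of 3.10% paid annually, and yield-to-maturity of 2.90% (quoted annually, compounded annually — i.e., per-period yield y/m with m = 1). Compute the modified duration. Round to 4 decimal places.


Coupon per period c = face * coupon_rate / m = 31.000000
Periods per year m = 1; per-period yield y/m = 0.029000
Number of cashflows N = 2
Cashflows (t years, CF_t, discount factor 1/(1+y/m)^(m*t), PV):
  t = 1.0000: CF_t = 31.000000, DF = 0.971817, PV = 30.126336
  t = 2.0000: CF_t = 1031.000000, DF = 0.944429, PV = 973.706156
Price P = sum_t PV_t = 1003.832492
First compute Macaulay numerator sum_t t * PV_t:
  t * PV_t at t = 1.0000: 30.126336
  t * PV_t at t = 2.0000: 1947.412312
Macaulay duration D = 1977.538648 / 1003.832492 = 1.969989
Modified duration = D / (1 + y/m) = 1.969989 / (1 + 0.029000) = 1.914469

Answer: Modified duration = 1.9145


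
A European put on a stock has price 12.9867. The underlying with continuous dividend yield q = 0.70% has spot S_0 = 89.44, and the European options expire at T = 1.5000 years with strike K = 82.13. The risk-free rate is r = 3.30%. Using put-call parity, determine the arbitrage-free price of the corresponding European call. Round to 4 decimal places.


Put-call parity: C - P = S_0 * exp(-qT) - K * exp(-rT).
S_0 * exp(-qT) = 89.4400 * 0.98955493 = 88.50579317
K * exp(-rT) = 82.1300 * 0.95170516 = 78.16354464
C = P + S*exp(-qT) - K*exp(-rT)
C = 12.9867 + 88.50579317 - 78.16354464 = 23.3289

Answer: Call price = 23.3289


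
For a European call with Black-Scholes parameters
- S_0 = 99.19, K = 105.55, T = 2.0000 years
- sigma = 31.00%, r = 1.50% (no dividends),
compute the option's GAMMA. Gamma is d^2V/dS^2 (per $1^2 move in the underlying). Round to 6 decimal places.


Answer: Gamma = 0.009077

Derivation:
d1 = 0.1458748253; d2 = -0.2925313790
phi(d1) = 0.3947201424; exp(-qT) = 1.0000000000; exp(-rT) = 0.9704455335
Gamma = exp(-qT) * phi(d1) / (S * sigma * sqrt(T)) = 1.0000000000 * 0.3947201424 / (99.1900 * 0.3100 * 1.4142135624) = 0.009077


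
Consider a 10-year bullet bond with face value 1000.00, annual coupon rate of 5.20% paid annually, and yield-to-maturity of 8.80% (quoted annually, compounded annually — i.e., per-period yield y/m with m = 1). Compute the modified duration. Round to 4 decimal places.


Coupon per period c = face * coupon_rate / m = 52.000000
Periods per year m = 1; per-period yield y/m = 0.088000
Number of cashflows N = 10
Cashflows (t years, CF_t, discount factor 1/(1+y/m)^(m*t), PV):
  t = 1.0000: CF_t = 52.000000, DF = 0.919118, PV = 47.794118
  t = 2.0000: CF_t = 52.000000, DF = 0.844777, PV = 43.928417
  t = 3.0000: CF_t = 52.000000, DF = 0.776450, PV = 40.375383
  t = 4.0000: CF_t = 52.000000, DF = 0.713649, PV = 37.109727
  t = 5.0000: CF_t = 52.000000, DF = 0.655927, PV = 34.108205
  t = 6.0000: CF_t = 52.000000, DF = 0.602874, PV = 31.349453
  t = 7.0000: CF_t = 52.000000, DF = 0.554112, PV = 28.813836
  t = 8.0000: CF_t = 52.000000, DF = 0.509294, PV = 26.483305
  t = 9.0000: CF_t = 52.000000, DF = 0.468101, PV = 24.341273
  t = 10.0000: CF_t = 1052.000000, DF = 0.430240, PV = 452.612753
Price P = sum_t PV_t = 766.916470
First compute Macaulay numerator sum_t t * PV_t:
  t * PV_t at t = 1.0000: 47.794118
  t * PV_t at t = 2.0000: 87.856834
  t * PV_t at t = 3.0000: 121.126150
  t * PV_t at t = 4.0000: 148.438909
  t * PV_t at t = 5.0000: 170.541026
  t * PV_t at t = 6.0000: 188.096720
  t * PV_t at t = 7.0000: 201.696850
  t * PV_t at t = 8.0000: 211.866439
  t * PV_t at t = 9.0000: 219.071456
  t * PV_t at t = 10.0000: 4526.127525
Macaulay duration D = 5922.616027 / 766.916470 = 7.722635
Modified duration = D / (1 + y/m) = 7.722635 / (1 + 0.088000) = 7.098010

Answer: Modified duration = 7.0980


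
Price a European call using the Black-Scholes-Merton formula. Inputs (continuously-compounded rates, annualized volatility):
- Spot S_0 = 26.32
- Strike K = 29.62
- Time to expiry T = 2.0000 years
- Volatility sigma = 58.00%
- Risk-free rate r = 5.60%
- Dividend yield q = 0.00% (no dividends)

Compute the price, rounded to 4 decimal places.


d1 = (ln(S/K) + (r - q + 0.5*sigma^2) * T) / (sigma * sqrt(T)) = 0.40265988
d2 = d1 - sigma * sqrt(T) = -0.41758399
exp(-rT) = 0.89404426; exp(-qT) = 1.00000000
C = S_0 * exp(-qT) * N(d1) - K * exp(-rT) * N(d2)
N(d1) = 0.65640077; N(d2) = 0.33812565
C = 26.3200 * 1.00000000 * 0.65640077 - 29.6200 * 0.89404426 * 0.33812565 = 8.3224

Answer: Price = 8.3224


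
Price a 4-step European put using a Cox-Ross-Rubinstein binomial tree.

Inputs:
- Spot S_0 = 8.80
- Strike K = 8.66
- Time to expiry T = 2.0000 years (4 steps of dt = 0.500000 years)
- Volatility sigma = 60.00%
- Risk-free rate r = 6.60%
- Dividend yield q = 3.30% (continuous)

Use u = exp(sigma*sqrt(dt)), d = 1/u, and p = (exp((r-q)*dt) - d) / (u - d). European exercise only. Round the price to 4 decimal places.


dt = T/N = 0.500000
u = exp(sigma*sqrt(dt)) = 1.528465; d = 1/u = 0.654251
p = (exp((r-q)*dt) - d) / (u - d) = 0.414528
Discount per step: exp(-r*dt) = 0.967539
Stock lattice S(k, i) with i counting down-moves:
  k=0: S(0,0) = 8.8000
  k=1: S(1,0) = 13.4505; S(1,1) = 5.7574
  k=2: S(2,0) = 20.5586; S(2,1) = 8.8000; S(2,2) = 3.7668
  k=3: S(3,0) = 31.4231; S(3,1) = 13.4505; S(3,2) = 5.7574; S(3,3) = 2.4644
  k=4: S(4,0) = 48.0291; S(4,1) = 20.5586; S(4,2) = 8.8000; S(4,3) = 3.7668; S(4,4) = 1.6124
Terminal payoffs V(N, i) = max(K - S_T, 0):
  V(4,0) = 0.000000; V(4,1) = 0.000000; V(4,2) = 0.000000; V(4,3) = 4.893208; V(4,4) = 7.047646
Backward induction: V(k, i) = exp(-r*dt) * [p * V(k+1, i) + (1-p) * V(k+1, i+1)].
  V(3,0) = exp(-r*dt) * [p*0.000000 + (1-p)*0.000000] = 0.000000
  V(3,1) = exp(-r*dt) * [p*0.000000 + (1-p)*0.000000] = 0.000000
  V(3,2) = exp(-r*dt) * [p*0.000000 + (1-p)*4.893208] = 2.771842
  V(3,3) = exp(-r*dt) * [p*4.893208 + (1-p)*7.047646] = 5.954786
  V(2,0) = exp(-r*dt) * [p*0.000000 + (1-p)*0.000000] = 0.000000
  V(2,1) = exp(-r*dt) * [p*0.000000 + (1-p)*2.771842] = 1.570158
  V(2,2) = exp(-r*dt) * [p*2.771842 + (1-p)*5.954786] = 4.484897
  V(1,0) = exp(-r*dt) * [p*0.000000 + (1-p)*1.570158] = 0.889443
  V(1,1) = exp(-r*dt) * [p*1.570158 + (1-p)*4.484897] = 3.170293
  V(0,0) = exp(-r*dt) * [p*0.889443 + (1-p)*3.170293] = 2.152597

Answer: Price = V(0,0) = 2.1526


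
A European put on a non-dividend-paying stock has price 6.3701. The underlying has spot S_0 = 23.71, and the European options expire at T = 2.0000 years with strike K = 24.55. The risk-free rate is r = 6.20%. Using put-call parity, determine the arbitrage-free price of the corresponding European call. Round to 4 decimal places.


Answer: Call price = 8.3931

Derivation:
Put-call parity: C - P = S_0 * exp(-qT) - K * exp(-rT).
S_0 * exp(-qT) = 23.7100 * 1.00000000 = 23.71000000
K * exp(-rT) = 24.5500 * 0.88337984 = 21.68697509
C = P + S*exp(-qT) - K*exp(-rT)
C = 6.3701 + 23.71000000 - 21.68697509 = 8.3931


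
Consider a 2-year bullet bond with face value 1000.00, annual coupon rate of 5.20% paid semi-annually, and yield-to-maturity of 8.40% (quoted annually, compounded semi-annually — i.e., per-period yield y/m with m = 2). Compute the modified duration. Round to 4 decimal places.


Coupon per period c = face * coupon_rate / m = 26.000000
Periods per year m = 2; per-period yield y/m = 0.042000
Number of cashflows N = 4
Cashflows (t years, CF_t, discount factor 1/(1+y/m)^(m*t), PV):
  t = 0.5000: CF_t = 26.000000, DF = 0.959693, PV = 24.952015
  t = 1.0000: CF_t = 26.000000, DF = 0.921010, PV = 23.946272
  t = 1.5000: CF_t = 26.000000, DF = 0.883887, PV = 22.981067
  t = 2.0000: CF_t = 1026.000000, DF = 0.848260, PV = 870.315032
Price P = sum_t PV_t = 942.194387
First compute Macaulay numerator sum_t t * PV_t:
  t * PV_t at t = 0.5000: 12.476008
  t * PV_t at t = 1.0000: 23.946272
  t * PV_t at t = 1.5000: 34.471601
  t * PV_t at t = 2.0000: 1740.630065
Macaulay duration D = 1811.523945 / 942.194387 = 1.922665
Modified duration = D / (1 + y/m) = 1.922665 / (1 + 0.042000) = 1.845168

Answer: Modified duration = 1.8452


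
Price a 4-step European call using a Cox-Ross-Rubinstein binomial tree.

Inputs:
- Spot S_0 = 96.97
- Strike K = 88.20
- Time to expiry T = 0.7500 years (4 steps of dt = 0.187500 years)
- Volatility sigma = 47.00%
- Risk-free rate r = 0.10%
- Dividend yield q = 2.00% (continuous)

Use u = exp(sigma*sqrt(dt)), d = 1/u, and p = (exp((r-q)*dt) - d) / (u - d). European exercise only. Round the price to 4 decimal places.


Answer: Price = V(0,0) = 19.1101

Derivation:
dt = T/N = 0.187500
u = exp(sigma*sqrt(dt)) = 1.225705; d = 1/u = 0.815857
p = (exp((r-q)*dt) - d) / (u - d) = 0.440619
Discount per step: exp(-r*dt) = 0.999813
Stock lattice S(k, i) with i counting down-moves:
  k=0: S(0,0) = 96.9700
  k=1: S(1,0) = 118.8566; S(1,1) = 79.1137
  k=2: S(2,0) = 145.6831; S(2,1) = 96.9700; S(2,2) = 64.5455
  k=3: S(3,0) = 178.5644; S(3,1) = 118.8566; S(3,2) = 79.1137; S(3,3) = 52.6599
  k=4: S(4,0) = 218.8673; S(4,1) = 145.6831; S(4,2) = 96.9700; S(4,3) = 64.5455; S(4,4) = 42.9629
Terminal payoffs V(N, i) = max(S_T - K, 0):
  V(4,0) = 130.667283; V(4,1) = 57.483082; V(4,2) = 8.770000; V(4,3) = 0.000000; V(4,4) = 0.000000
Backward induction: V(k, i) = exp(-r*dt) * [p * V(k+1, i) + (1-p) * V(k+1, i+1)].
  V(3,0) = exp(-r*dt) * [p*130.667283 + (1-p)*57.483082] = 89.712616
  V(3,1) = exp(-r*dt) * [p*57.483082 + (1-p)*8.770000] = 30.228246
  V(3,2) = exp(-r*dt) * [p*8.770000 + (1-p)*0.000000] = 3.863505
  V(3,3) = exp(-r*dt) * [p*0.000000 + (1-p)*0.000000] = 0.000000
  V(2,0) = exp(-r*dt) * [p*89.712616 + (1-p)*30.228246] = 56.427615
  V(2,1) = exp(-r*dt) * [p*30.228246 + (1-p)*3.863505] = 15.477411
  V(2,2) = exp(-r*dt) * [p*3.863505 + (1-p)*0.000000] = 1.702015
  V(1,0) = exp(-r*dt) * [p*56.427615 + (1-p)*15.477411] = 33.514569
  V(1,1) = exp(-r*dt) * [p*15.477411 + (1-p)*1.702015] = 7.770261
  V(0,0) = exp(-r*dt) * [p*33.514569 + (1-p)*7.770261] = 19.110111


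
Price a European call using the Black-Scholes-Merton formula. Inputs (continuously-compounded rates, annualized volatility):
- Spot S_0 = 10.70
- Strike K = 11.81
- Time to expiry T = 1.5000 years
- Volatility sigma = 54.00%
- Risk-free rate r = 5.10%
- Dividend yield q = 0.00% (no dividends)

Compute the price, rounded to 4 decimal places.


d1 = (ln(S/K) + (r - q + 0.5*sigma^2) * T) / (sigma * sqrt(T)) = 0.29710967
d2 = d1 - sigma * sqrt(T) = -0.36425256
exp(-rT) = 0.92635291; exp(-qT) = 1.00000000
C = S_0 * exp(-qT) * N(d1) - K * exp(-rT) * N(d2)
N(d1) = 0.61680861; N(d2) = 0.35783471
C = 10.7000 * 1.00000000 * 0.61680861 - 11.8100 * 0.92635291 * 0.35783471 = 2.6851

Answer: Price = 2.6851


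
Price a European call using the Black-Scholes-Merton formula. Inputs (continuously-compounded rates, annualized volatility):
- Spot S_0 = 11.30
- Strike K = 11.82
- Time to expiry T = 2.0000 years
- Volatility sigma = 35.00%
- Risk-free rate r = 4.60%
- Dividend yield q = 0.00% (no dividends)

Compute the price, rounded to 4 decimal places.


Answer: Price = 2.4271

Derivation:
d1 = (ln(S/K) + (r - q + 0.5*sigma^2) * T) / (sigma * sqrt(T)) = 0.34246134
d2 = d1 - sigma * sqrt(T) = -0.15251341
exp(-rT) = 0.91210515; exp(-qT) = 1.00000000
C = S_0 * exp(-qT) * N(d1) - K * exp(-rT) * N(d2)
N(d1) = 0.63399813; N(d2) = 0.43939101
C = 11.3000 * 1.00000000 * 0.63399813 - 11.8200 * 0.91210515 * 0.43939101 = 2.4271


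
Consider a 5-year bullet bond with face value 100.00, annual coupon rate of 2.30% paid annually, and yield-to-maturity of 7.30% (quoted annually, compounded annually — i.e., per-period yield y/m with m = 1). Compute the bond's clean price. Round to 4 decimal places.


Coupon per period c = face * coupon_rate / m = 2.300000
Periods per year m = 1; per-period yield y/m = 0.073000
Number of cashflows N = 5
Cashflows (t years, CF_t, discount factor 1/(1+y/m)^(m*t), PV):
  t = 1.0000: CF_t = 2.300000, DF = 0.931966, PV = 2.143523
  t = 2.0000: CF_t = 2.300000, DF = 0.868561, PV = 1.997691
  t = 3.0000: CF_t = 2.300000, DF = 0.809470, PV = 1.861781
  t = 4.0000: CF_t = 2.300000, DF = 0.754399, PV = 1.735118
  t = 5.0000: CF_t = 102.300000, DF = 0.703075, PV = 71.924529
Price P = sum_t PV_t = 79.662642

Answer: Price = 79.6626


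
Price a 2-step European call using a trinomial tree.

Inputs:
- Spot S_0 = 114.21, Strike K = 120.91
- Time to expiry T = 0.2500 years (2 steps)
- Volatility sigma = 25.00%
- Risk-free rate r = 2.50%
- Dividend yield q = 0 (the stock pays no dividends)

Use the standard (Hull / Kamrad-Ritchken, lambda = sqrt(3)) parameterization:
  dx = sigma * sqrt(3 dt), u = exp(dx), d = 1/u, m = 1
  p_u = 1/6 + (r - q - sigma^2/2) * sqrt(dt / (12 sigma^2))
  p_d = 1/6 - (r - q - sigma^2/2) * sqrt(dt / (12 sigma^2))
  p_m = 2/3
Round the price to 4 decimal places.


dt = T/N = 0.125000; dx = sigma*sqrt(3*dt) = 0.153093
u = exp(dx) = 1.165433; d = 1/u = 0.858050
p_u = 0.164115, p_m = 0.666667, p_d = 0.169218
Discount per step: exp(-r*dt) = 0.996880
Stock lattice S(k, j) with j the centered position index:
  k=0: S(0,+0) = 114.2100
  k=1: S(1,-1) = 97.9979; S(1,+0) = 114.2100; S(1,+1) = 133.1042
  k=2: S(2,-2) = 84.0871; S(2,-1) = 97.9979; S(2,+0) = 114.2100; S(2,+1) = 133.1042; S(2,+2) = 155.1240
Terminal payoffs V(N, j) = max(S_T - K, 0):
  V(2,-2) = 0.000000; V(2,-1) = 0.000000; V(2,+0) = 0.000000; V(2,+1) = 12.194158; V(2,+2) = 34.214043
Backward induction: V(k, j) = exp(-r*dt) * [p_u * V(k+1, j+1) + p_m * V(k+1, j) + p_d * V(k+1, j-1)]
  V(1,-1) = exp(-r*dt) * [p_u*0.000000 + p_m*0.000000 + p_d*0.000000] = 0.000000
  V(1,+0) = exp(-r*dt) * [p_u*12.194158 + p_m*0.000000 + p_d*0.000000] = 1.995002
  V(1,+1) = exp(-r*dt) * [p_u*34.214043 + p_m*12.194158 + p_d*0.000000] = 13.701596
  V(0,+0) = exp(-r*dt) * [p_u*13.701596 + p_m*1.995002 + p_d*0.000000] = 3.567474

Answer: Price = V(0,0) = 3.5675


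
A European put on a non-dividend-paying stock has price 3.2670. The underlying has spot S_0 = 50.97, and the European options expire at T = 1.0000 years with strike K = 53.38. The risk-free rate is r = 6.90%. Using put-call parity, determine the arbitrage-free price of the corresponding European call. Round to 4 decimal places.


Put-call parity: C - P = S_0 * exp(-qT) - K * exp(-rT).
S_0 * exp(-qT) = 50.9700 * 1.00000000 = 50.97000000
K * exp(-rT) = 53.3800 * 0.93332668 = 49.82097818
C = P + S*exp(-qT) - K*exp(-rT)
C = 3.2670 + 50.97000000 - 49.82097818 = 4.4160

Answer: Call price = 4.4160


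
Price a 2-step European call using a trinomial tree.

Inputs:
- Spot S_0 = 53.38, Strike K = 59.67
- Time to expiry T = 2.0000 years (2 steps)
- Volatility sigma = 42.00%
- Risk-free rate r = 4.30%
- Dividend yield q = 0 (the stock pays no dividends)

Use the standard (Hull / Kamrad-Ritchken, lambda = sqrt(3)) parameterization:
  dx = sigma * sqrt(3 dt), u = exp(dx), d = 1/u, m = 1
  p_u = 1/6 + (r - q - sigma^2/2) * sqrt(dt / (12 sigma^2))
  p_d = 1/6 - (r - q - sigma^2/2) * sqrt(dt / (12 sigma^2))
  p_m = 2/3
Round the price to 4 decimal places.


Answer: Price = V(0,0) = 11.2823

Derivation:
dt = T/N = 1.000000; dx = sigma*sqrt(3*dt) = 0.727461
u = exp(dx) = 2.069819; d = 1/u = 0.483134
p_u = 0.135600, p_m = 0.666667, p_d = 0.197734
Discount per step: exp(-r*dt) = 0.957911
Stock lattice S(k, j) with j the centered position index:
  k=0: S(0,+0) = 53.3800
  k=1: S(1,-1) = 25.7897; S(1,+0) = 53.3800; S(1,+1) = 110.4870
  k=2: S(2,-2) = 12.4599; S(2,-1) = 25.7897; S(2,+0) = 53.3800; S(2,+1) = 110.4870; S(2,+2) = 228.6880
Terminal payoffs V(N, j) = max(S_T - K, 0):
  V(2,-2) = 0.000000; V(2,-1) = 0.000000; V(2,+0) = 0.000000; V(2,+1) = 50.816958; V(2,+2) = 169.018044
Backward induction: V(k, j) = exp(-r*dt) * [p_u * V(k+1, j+1) + p_m * V(k+1, j) + p_d * V(k+1, j-1)]
  V(1,-1) = exp(-r*dt) * [p_u*0.000000 + p_m*0.000000 + p_d*0.000000] = 0.000000
  V(1,+0) = exp(-r*dt) * [p_u*50.816958 + p_m*0.000000 + p_d*0.000000] = 6.600743
  V(1,+1) = exp(-r*dt) * [p_u*169.018044 + p_m*50.816958 + p_d*0.000000] = 54.406275
  V(0,+0) = exp(-r*dt) * [p_u*54.406275 + p_m*6.600743 + p_d*0.000000] = 11.282252


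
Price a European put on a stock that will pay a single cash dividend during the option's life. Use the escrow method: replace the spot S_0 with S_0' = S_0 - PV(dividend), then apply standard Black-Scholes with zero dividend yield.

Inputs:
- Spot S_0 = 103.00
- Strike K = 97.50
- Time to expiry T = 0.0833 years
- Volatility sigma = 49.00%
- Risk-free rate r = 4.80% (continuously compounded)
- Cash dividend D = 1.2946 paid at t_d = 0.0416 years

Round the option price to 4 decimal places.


PV(D) = D * exp(-r * t_d) = 1.2946 * 0.99800519 = 1.29201752
S_0' = S_0 - PV(D) = 103.0000 - 1.29201752 = 101.70798248
d1 = (ln(S_0'/K) + (r + sigma^2/2)*T) / (sigma*sqrt(T)) = 0.39775827
d2 = d1 - sigma*sqrt(T) = 0.25633574
exp(-rT) = 0.99600958
N(-d1) = 0.34540419; N(-d2) = 0.39884580
P = K * exp(-rT) * N(-d2) - S_0' * N(-d1) = 97.5000 * 0.99600958 * 0.39884580 - 101.70798248 * 0.34540419 = 3.6019

Answer: Price = 3.6019


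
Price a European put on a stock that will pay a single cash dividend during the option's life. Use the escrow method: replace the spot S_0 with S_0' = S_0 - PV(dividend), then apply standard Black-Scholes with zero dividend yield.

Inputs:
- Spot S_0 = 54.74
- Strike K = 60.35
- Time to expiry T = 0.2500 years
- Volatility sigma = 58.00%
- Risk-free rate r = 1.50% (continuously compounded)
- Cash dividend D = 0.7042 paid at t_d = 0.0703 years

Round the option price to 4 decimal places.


Answer: Price = 10.0618

Derivation:
PV(D) = D * exp(-r * t_d) = 0.7042 * 0.99894606 = 0.70345781
S_0' = S_0 - PV(D) = 54.7400 - 0.70345781 = 54.03654219
d1 = (ln(S_0'/K) + (r + sigma^2/2)*T) / (sigma*sqrt(T)) = -0.22310491
d2 = d1 - sigma*sqrt(T) = -0.51310491
exp(-rT) = 0.99625702
N(-d1) = 0.58827307; N(-d2) = 0.69606103
P = K * exp(-rT) * N(-d2) - S_0' * N(-d1) = 60.3500 * 0.99625702 * 0.69606103 - 54.03654219 * 0.58827307 = 10.0618


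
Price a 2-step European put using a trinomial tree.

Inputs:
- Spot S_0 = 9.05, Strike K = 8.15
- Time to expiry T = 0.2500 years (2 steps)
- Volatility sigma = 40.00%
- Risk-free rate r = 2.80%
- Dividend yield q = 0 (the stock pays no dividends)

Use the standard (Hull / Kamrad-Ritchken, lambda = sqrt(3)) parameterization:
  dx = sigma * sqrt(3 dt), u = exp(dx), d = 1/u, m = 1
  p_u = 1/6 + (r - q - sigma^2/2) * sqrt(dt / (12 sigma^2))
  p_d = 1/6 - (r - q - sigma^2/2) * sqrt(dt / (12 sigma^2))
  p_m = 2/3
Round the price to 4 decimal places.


Answer: Price = V(0,0) = 0.3378

Derivation:
dt = T/N = 0.125000; dx = sigma*sqrt(3*dt) = 0.244949
u = exp(dx) = 1.277556; d = 1/u = 0.782744
p_u = 0.153399, p_m = 0.666667, p_d = 0.179935
Discount per step: exp(-r*dt) = 0.996506
Stock lattice S(k, j) with j the centered position index:
  k=0: S(0,+0) = 9.0500
  k=1: S(1,-1) = 7.0838; S(1,+0) = 9.0500; S(1,+1) = 11.5619
  k=2: S(2,-2) = 5.5448; S(2,-1) = 7.0838; S(2,+0) = 9.0500; S(2,+1) = 11.5619; S(2,+2) = 14.7710
Terminal payoffs V(N, j) = max(K - S_T, 0):
  V(2,-2) = 2.605165; V(2,-1) = 1.066162; V(2,+0) = 0.000000; V(2,+1) = 0.000000; V(2,+2) = 0.000000
Backward induction: V(k, j) = exp(-r*dt) * [p_u * V(k+1, j+1) + p_m * V(k+1, j) + p_d * V(k+1, j-1)]
  V(1,-1) = exp(-r*dt) * [p_u*0.000000 + p_m*1.066162 + p_d*2.605165] = 1.175414
  V(1,+0) = exp(-r*dt) * [p_u*0.000000 + p_m*0.000000 + p_d*1.066162] = 0.191169
  V(1,+1) = exp(-r*dt) * [p_u*0.000000 + p_m*0.000000 + p_d*0.000000] = 0.000000
  V(0,+0) = exp(-r*dt) * [p_u*0.000000 + p_m*0.191169 + p_d*1.175414] = 0.337760


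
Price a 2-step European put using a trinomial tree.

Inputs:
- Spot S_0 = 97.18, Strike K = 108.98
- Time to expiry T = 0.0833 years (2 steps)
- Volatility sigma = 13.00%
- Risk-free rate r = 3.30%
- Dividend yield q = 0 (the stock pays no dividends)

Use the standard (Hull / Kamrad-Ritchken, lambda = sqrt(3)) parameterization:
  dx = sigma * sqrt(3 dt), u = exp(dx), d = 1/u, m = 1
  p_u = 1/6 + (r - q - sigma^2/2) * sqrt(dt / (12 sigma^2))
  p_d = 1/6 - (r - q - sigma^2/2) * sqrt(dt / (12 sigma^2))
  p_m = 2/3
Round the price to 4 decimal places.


dt = T/N = 0.041650; dx = sigma*sqrt(3*dt) = 0.045953
u = exp(dx) = 1.047025; d = 1/u = 0.955087
p_u = 0.177792, p_m = 0.666667, p_d = 0.155541
Discount per step: exp(-r*dt) = 0.998626
Stock lattice S(k, j) with j the centered position index:
  k=0: S(0,+0) = 97.1800
  k=1: S(1,-1) = 92.8154; S(1,+0) = 97.1800; S(1,+1) = 101.7499
  k=2: S(2,-2) = 88.6468; S(2,-1) = 92.8154; S(2,+0) = 97.1800; S(2,+1) = 101.7499; S(2,+2) = 106.5347
Terminal payoffs V(N, j) = max(K - S_T, 0):
  V(2,-2) = 20.333244; V(2,-1) = 16.164636; V(2,+0) = 11.800000; V(2,+1) = 7.230117; V(2,+2) = 2.445335
Backward induction: V(k, j) = exp(-r*dt) * [p_u * V(k+1, j+1) + p_m * V(k+1, j) + p_d * V(k+1, j-1)]
  V(1,-1) = exp(-r*dt) * [p_u*11.800000 + p_m*16.164636 + p_d*20.333244] = 16.015000
  V(1,+0) = exp(-r*dt) * [p_u*7.230117 + p_m*11.800000 + p_d*16.164636] = 11.650366
  V(1,+1) = exp(-r*dt) * [p_u*2.445335 + p_m*7.230117 + p_d*11.800000] = 7.080485
  V(0,+0) = exp(-r*dt) * [p_u*7.080485 + p_m*11.650366 + p_d*16.015000] = 11.500938

Answer: Price = V(0,0) = 11.5009


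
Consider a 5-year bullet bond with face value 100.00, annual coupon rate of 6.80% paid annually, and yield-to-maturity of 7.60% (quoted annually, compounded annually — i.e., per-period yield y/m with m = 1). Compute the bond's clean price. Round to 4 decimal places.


Coupon per period c = face * coupon_rate / m = 6.800000
Periods per year m = 1; per-period yield y/m = 0.076000
Number of cashflows N = 5
Cashflows (t years, CF_t, discount factor 1/(1+y/m)^(m*t), PV):
  t = 1.0000: CF_t = 6.800000, DF = 0.929368, PV = 6.319703
  t = 2.0000: CF_t = 6.800000, DF = 0.863725, PV = 5.873330
  t = 3.0000: CF_t = 6.800000, DF = 0.802718, PV = 5.458485
  t = 4.0000: CF_t = 6.800000, DF = 0.746021, PV = 5.072941
  t = 5.0000: CF_t = 106.800000, DF = 0.693328, PV = 74.047414
Price P = sum_t PV_t = 96.771872

Answer: Price = 96.7719


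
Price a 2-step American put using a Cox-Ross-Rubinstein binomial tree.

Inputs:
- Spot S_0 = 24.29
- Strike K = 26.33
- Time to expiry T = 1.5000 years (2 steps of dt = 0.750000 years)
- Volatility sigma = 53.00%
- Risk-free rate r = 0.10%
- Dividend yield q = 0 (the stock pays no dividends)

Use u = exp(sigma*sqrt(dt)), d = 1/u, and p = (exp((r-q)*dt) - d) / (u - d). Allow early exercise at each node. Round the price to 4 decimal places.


Answer: Price = V(0,0) = 7.1987

Derivation:
dt = T/N = 0.750000
u = exp(sigma*sqrt(dt)) = 1.582480; d = 1/u = 0.631919
p = (exp((r-q)*dt) - d) / (u - d) = 0.388014
Discount per step: exp(-r*dt) = 0.999250
Stock lattice S(k, i) with i counting down-moves:
  k=0: S(0,0) = 24.2900
  k=1: S(1,0) = 38.4384; S(1,1) = 15.3493
  k=2: S(2,0) = 60.8281; S(2,1) = 24.2900; S(2,2) = 9.6995
Terminal payoffs V(N, i) = max(K - S_T, 0):
  V(2,0) = 0.000000; V(2,1) = 2.040000; V(2,2) = 16.630466
Backward induction: V(k, i) = exp(-r*dt) * [p * V(k+1, i) + (1-p) * V(k+1, i+1)]; then take max(V_cont, immediate exercise) for American.
  V(1,0) = exp(-r*dt) * [p*0.000000 + (1-p)*2.040000] = 1.247516; exercise = 0.000000; V(1,0) = max -> 1.247516
  V(1,1) = exp(-r*dt) * [p*2.040000 + (1-p)*16.630466] = 10.960938; exercise = 10.980678; V(1,1) = max -> 10.980678
  V(0,0) = exp(-r*dt) * [p*1.247516 + (1-p)*10.980678] = 7.198675; exercise = 2.040000; V(0,0) = max -> 7.198675


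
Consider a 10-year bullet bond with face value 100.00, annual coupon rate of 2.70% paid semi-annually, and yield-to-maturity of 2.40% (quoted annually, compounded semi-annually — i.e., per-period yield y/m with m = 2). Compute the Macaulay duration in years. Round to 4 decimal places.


Coupon per period c = face * coupon_rate / m = 1.350000
Periods per year m = 2; per-period yield y/m = 0.012000
Number of cashflows N = 20
Cashflows (t years, CF_t, discount factor 1/(1+y/m)^(m*t), PV):
  t = 0.5000: CF_t = 1.350000, DF = 0.988142, PV = 1.333992
  t = 1.0000: CF_t = 1.350000, DF = 0.976425, PV = 1.318174
  t = 1.5000: CF_t = 1.350000, DF = 0.964847, PV = 1.302543
  t = 2.0000: CF_t = 1.350000, DF = 0.953406, PV = 1.287098
  t = 2.5000: CF_t = 1.350000, DF = 0.942101, PV = 1.271836
  t = 3.0000: CF_t = 1.350000, DF = 0.930930, PV = 1.256755
  t = 3.5000: CF_t = 1.350000, DF = 0.919891, PV = 1.241853
  t = 4.0000: CF_t = 1.350000, DF = 0.908983, PV = 1.227127
  t = 4.5000: CF_t = 1.350000, DF = 0.898205, PV = 1.212577
  t = 5.0000: CF_t = 1.350000, DF = 0.887554, PV = 1.198198
  t = 5.5000: CF_t = 1.350000, DF = 0.877030, PV = 1.183990
  t = 6.0000: CF_t = 1.350000, DF = 0.866630, PV = 1.169951
  t = 6.5000: CF_t = 1.350000, DF = 0.856354, PV = 1.156078
  t = 7.0000: CF_t = 1.350000, DF = 0.846200, PV = 1.142369
  t = 7.5000: CF_t = 1.350000, DF = 0.836166, PV = 1.128824
  t = 8.0000: CF_t = 1.350000, DF = 0.826251, PV = 1.115438
  t = 8.5000: CF_t = 1.350000, DF = 0.816453, PV = 1.102212
  t = 9.0000: CF_t = 1.350000, DF = 0.806772, PV = 1.089142
  t = 9.5000: CF_t = 1.350000, DF = 0.797205, PV = 1.076227
  t = 10.0000: CF_t = 101.350000, DF = 0.787752, PV = 79.838708
Price P = sum_t PV_t = 102.653095
Macaulay numerator sum_t t * PV_t:
  t * PV_t at t = 0.5000: 0.666996
  t * PV_t at t = 1.0000: 1.318174
  t * PV_t at t = 1.5000: 1.953815
  t * PV_t at t = 2.0000: 2.574197
  t * PV_t at t = 2.5000: 3.179591
  t * PV_t at t = 3.0000: 3.770266
  t * PV_t at t = 3.5000: 4.346485
  t * PV_t at t = 4.0000: 4.908510
  t * PV_t at t = 4.5000: 5.456594
  t * PV_t at t = 5.0000: 5.990991
  t * PV_t at t = 5.5000: 6.511946
  t * PV_t at t = 6.0000: 7.019705
  t * PV_t at t = 6.5000: 7.514506
  t * PV_t at t = 7.0000: 7.996586
  t * PV_t at t = 7.5000: 8.466177
  t * PV_t at t = 8.0000: 8.923507
  t * PV_t at t = 8.5000: 9.368800
  t * PV_t at t = 9.0000: 9.802279
  t * PV_t at t = 9.5000: 10.224160
  t * PV_t at t = 10.0000: 798.387085
Macaulay duration D = (sum_t t * PV_t) / P = 908.380371 / 102.653095 = 8.849031

Answer: Macaulay duration = 8.8490 years


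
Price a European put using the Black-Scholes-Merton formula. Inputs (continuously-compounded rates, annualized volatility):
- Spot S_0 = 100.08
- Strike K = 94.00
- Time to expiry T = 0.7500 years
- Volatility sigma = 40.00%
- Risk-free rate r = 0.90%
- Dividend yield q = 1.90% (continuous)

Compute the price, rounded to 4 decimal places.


d1 = (ln(S/K) + (r - q + 0.5*sigma^2) * T) / (sigma * sqrt(T)) = 0.33248183
d2 = d1 - sigma * sqrt(T) = -0.01392833
exp(-rT) = 0.99327273; exp(-qT) = 0.98585105
P = K * exp(-rT) * N(-d2) - S_0 * exp(-qT) * N(-d1)
N(-d1) = 0.36976273; N(-d2) = 0.50555642
P = 94.0000 * 0.99327273 * 0.50555642 - 100.0800 * 0.98585105 * 0.36976273 = 10.7203

Answer: Price = 10.7203


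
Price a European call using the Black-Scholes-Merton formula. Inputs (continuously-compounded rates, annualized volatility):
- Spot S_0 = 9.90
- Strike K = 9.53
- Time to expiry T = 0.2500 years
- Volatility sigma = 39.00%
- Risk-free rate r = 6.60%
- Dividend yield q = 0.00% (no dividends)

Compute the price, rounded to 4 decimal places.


Answer: Price = 1.0405

Derivation:
d1 = (ln(S/K) + (r - q + 0.5*sigma^2) * T) / (sigma * sqrt(T)) = 0.37744892
d2 = d1 - sigma * sqrt(T) = 0.18244892
exp(-rT) = 0.98363538; exp(-qT) = 1.00000000
C = S_0 * exp(-qT) * N(d1) - K * exp(-rT) * N(d2)
N(d1) = 0.64707999; N(d2) = 0.57238478
C = 9.9000 * 1.00000000 * 0.64707999 - 9.5300 * 0.98363538 * 0.57238478 = 1.0405


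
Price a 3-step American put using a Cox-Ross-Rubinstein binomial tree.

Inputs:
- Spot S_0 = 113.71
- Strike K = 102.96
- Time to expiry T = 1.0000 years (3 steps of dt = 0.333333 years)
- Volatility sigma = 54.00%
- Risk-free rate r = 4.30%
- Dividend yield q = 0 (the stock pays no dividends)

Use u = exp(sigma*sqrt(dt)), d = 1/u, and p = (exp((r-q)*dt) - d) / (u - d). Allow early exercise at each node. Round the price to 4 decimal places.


Answer: Price = V(0,0) = 17.7242

Derivation:
dt = T/N = 0.333333
u = exp(sigma*sqrt(dt)) = 1.365839; d = 1/u = 0.732151
p = (exp((r-q)*dt) - d) / (u - d) = 0.445465
Discount per step: exp(-r*dt) = 0.985769
Stock lattice S(k, i) with i counting down-moves:
  k=0: S(0,0) = 113.7100
  k=1: S(1,0) = 155.3096; S(1,1) = 83.2528
  k=2: S(2,0) = 212.1280; S(2,1) = 113.7100; S(2,2) = 60.9536
  k=3: S(3,0) = 289.7327; S(3,1) = 155.3096; S(3,2) = 83.2528; S(3,3) = 44.6272
Terminal payoffs V(N, i) = max(K - S_T, 0):
  V(3,0) = 0.000000; V(3,1) = 0.000000; V(3,2) = 19.707163; V(3,3) = 58.332783
Backward induction: V(k, i) = exp(-r*dt) * [p * V(k+1, i) + (1-p) * V(k+1, i+1)]; then take max(V_cont, immediate exercise) for American.
  V(2,0) = exp(-r*dt) * [p*0.000000 + (1-p)*0.000000] = 0.000000; exercise = 0.000000; V(2,0) = max -> 0.000000
  V(2,1) = exp(-r*dt) * [p*0.000000 + (1-p)*19.707163] = 10.772795; exercise = 0.000000; V(2,1) = max -> 10.772795
  V(2,2) = exp(-r*dt) * [p*19.707163 + (1-p)*58.332783] = 40.541158; exercise = 42.006392; V(2,2) = max -> 42.006392
  V(1,0) = exp(-r*dt) * [p*0.000000 + (1-p)*10.772795] = 5.888880; exercise = 0.000000; V(1,0) = max -> 5.888880
  V(1,1) = exp(-r*dt) * [p*10.772795 + (1-p)*42.006392] = 27.693133; exercise = 19.707163; V(1,1) = max -> 27.693133
  V(0,0) = exp(-r*dt) * [p*5.888880 + (1-p)*27.693133] = 17.724230; exercise = 0.000000; V(0,0) = max -> 17.724230


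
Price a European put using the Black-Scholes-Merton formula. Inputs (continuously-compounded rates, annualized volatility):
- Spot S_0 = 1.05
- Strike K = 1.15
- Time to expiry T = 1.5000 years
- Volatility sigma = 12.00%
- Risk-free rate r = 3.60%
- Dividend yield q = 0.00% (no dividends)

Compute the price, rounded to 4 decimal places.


d1 = (ln(S/K) + (r - q + 0.5*sigma^2) * T) / (sigma * sqrt(T)) = -0.17807640
d2 = d1 - sigma * sqrt(T) = -0.32504578
exp(-rT) = 0.94743211; exp(-qT) = 1.00000000
P = K * exp(-rT) * N(-d2) - S_0 * exp(-qT) * N(-d1)
N(-d1) = 0.57066851; N(-d2) = 0.62742679
P = 1.1500 * 0.94743211 * 0.62742679 - 1.0500 * 1.00000000 * 0.57066851 = 0.0844

Answer: Price = 0.0844


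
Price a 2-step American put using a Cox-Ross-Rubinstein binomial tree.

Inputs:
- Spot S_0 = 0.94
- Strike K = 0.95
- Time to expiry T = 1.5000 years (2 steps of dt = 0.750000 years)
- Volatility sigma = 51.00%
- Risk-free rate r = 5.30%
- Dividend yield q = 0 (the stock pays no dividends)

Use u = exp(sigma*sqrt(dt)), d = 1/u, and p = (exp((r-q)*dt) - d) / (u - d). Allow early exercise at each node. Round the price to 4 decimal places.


Answer: Price = V(0,0) = 0.1897

Derivation:
dt = T/N = 0.750000
u = exp(sigma*sqrt(dt)) = 1.555307; d = 1/u = 0.642960
p = (exp((r-q)*dt) - d) / (u - d) = 0.435789
Discount per step: exp(-r*dt) = 0.961030
Stock lattice S(k, i) with i counting down-moves:
  k=0: S(0,0) = 0.9400
  k=1: S(1,0) = 1.4620; S(1,1) = 0.6044
  k=2: S(2,0) = 2.2738; S(2,1) = 0.9400; S(2,2) = 0.3886
Terminal payoffs V(N, i) = max(K - S_T, 0):
  V(2,0) = 0.000000; V(2,1) = 0.010000; V(2,2) = 0.561406
Backward induction: V(k, i) = exp(-r*dt) * [p * V(k+1, i) + (1-p) * V(k+1, i+1)]; then take max(V_cont, immediate exercise) for American.
  V(1,0) = exp(-r*dt) * [p*0.000000 + (1-p)*0.010000] = 0.005422; exercise = 0.000000; V(1,0) = max -> 0.005422
  V(1,1) = exp(-r*dt) * [p*0.010000 + (1-p)*0.561406] = 0.308596; exercise = 0.345618; V(1,1) = max -> 0.345618
  V(0,0) = exp(-r*dt) * [p*0.005422 + (1-p)*0.345618] = 0.189673; exercise = 0.010000; V(0,0) = max -> 0.189673


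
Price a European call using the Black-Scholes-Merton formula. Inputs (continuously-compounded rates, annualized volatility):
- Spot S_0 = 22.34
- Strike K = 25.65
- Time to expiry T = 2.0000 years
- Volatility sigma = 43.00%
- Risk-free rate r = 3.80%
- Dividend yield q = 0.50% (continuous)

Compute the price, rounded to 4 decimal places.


d1 = (ln(S/K) + (r - q + 0.5*sigma^2) * T) / (sigma * sqrt(T)) = 0.18538567
d2 = d1 - sigma * sqrt(T) = -0.42272616
exp(-rT) = 0.92681621; exp(-qT) = 0.99004983
C = S_0 * exp(-qT) * N(d1) - K * exp(-rT) * N(d2)
N(d1) = 0.57353673; N(d2) = 0.33624753
C = 22.3400 * 0.99004983 * 0.57353673 - 25.6500 * 0.92681621 * 0.33624753 = 4.6918

Answer: Price = 4.6918


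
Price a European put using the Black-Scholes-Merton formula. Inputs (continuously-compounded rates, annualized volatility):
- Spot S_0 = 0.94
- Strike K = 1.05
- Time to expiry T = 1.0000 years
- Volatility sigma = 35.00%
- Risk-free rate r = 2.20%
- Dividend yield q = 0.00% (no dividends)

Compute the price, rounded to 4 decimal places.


Answer: Price = 0.1845

Derivation:
d1 = (ln(S/K) + (r - q + 0.5*sigma^2) * T) / (sigma * sqrt(T)) = -0.07833019
d2 = d1 - sigma * sqrt(T) = -0.42833019
exp(-rT) = 0.97824024; exp(-qT) = 1.00000000
P = K * exp(-rT) * N(-d2) - S_0 * exp(-qT) * N(-d1)
N(-d1) = 0.53121730; N(-d2) = 0.66579463
P = 1.0500 * 0.97824024 * 0.66579463 - 0.9400 * 1.00000000 * 0.53121730 = 0.1845


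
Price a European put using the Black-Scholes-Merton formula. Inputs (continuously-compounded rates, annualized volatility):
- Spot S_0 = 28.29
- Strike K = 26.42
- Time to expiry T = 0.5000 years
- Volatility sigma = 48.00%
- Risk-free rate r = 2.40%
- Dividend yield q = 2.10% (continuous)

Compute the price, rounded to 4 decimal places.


d1 = (ln(S/K) + (r - q + 0.5*sigma^2) * T) / (sigma * sqrt(T)) = 0.37561243
d2 = d1 - sigma * sqrt(T) = 0.03620117
exp(-rT) = 0.98807171; exp(-qT) = 0.98955493
P = K * exp(-rT) * N(-d2) - S_0 * exp(-qT) * N(-d1)
N(-d1) = 0.35360252; N(-d2) = 0.48556097
P = 26.4200 * 0.98807171 * 0.48556097 - 28.2900 * 0.98955493 * 0.35360252 = 2.7766

Answer: Price = 2.7766


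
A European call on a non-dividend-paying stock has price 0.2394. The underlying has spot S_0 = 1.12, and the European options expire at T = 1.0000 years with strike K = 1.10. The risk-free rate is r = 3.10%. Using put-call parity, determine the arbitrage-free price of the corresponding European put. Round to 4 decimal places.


Put-call parity: C - P = S_0 * exp(-qT) - K * exp(-rT).
S_0 * exp(-qT) = 1.1200 * 1.00000000 = 1.12000000
K * exp(-rT) = 1.1000 * 0.96947557 = 1.06642313
P = C - S*exp(-qT) + K*exp(-rT)
P = 0.2394 - 1.12000000 + 1.06642313 = 0.1858

Answer: Put price = 0.1858


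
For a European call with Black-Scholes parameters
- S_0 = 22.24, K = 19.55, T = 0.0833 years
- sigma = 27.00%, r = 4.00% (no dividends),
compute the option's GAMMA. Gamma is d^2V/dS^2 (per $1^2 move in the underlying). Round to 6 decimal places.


d1 = 1.7360606099; d2 = 1.6581339136
phi(d1) = 0.0883992535; exp(-qT) = 1.0000000000; exp(-rT) = 0.9966735450
Gamma = exp(-qT) * phi(d1) / (S * sigma * sqrt(T)) = 1.0000000000 * 0.0883992535 / (22.2400 * 0.2700 * 0.2886173938) = 0.051007

Answer: Gamma = 0.051007


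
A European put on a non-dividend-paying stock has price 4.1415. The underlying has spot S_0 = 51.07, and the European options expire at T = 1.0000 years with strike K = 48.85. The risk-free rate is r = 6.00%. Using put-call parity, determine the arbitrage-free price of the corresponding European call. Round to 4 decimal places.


Put-call parity: C - P = S_0 * exp(-qT) - K * exp(-rT).
S_0 * exp(-qT) = 51.0700 * 1.00000000 = 51.07000000
K * exp(-rT) = 48.8500 * 0.94176453 = 46.00519747
C = P + S*exp(-qT) - K*exp(-rT)
C = 4.1415 + 51.07000000 - 46.00519747 = 9.2063

Answer: Call price = 9.2063


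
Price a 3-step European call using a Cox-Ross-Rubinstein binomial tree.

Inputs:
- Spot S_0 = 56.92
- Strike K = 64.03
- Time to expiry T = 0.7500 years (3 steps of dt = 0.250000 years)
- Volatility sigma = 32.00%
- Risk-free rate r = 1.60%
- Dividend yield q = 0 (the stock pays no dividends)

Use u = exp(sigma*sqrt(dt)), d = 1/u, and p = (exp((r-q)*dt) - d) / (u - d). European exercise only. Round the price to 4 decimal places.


dt = T/N = 0.250000
u = exp(sigma*sqrt(dt)) = 1.173511; d = 1/u = 0.852144
p = (exp((r-q)*dt) - d) / (u - d) = 0.472557
Discount per step: exp(-r*dt) = 0.996008
Stock lattice S(k, i) with i counting down-moves:
  k=0: S(0,0) = 56.9200
  k=1: S(1,0) = 66.7962; S(1,1) = 48.5040
  k=2: S(2,0) = 78.3861; S(2,1) = 56.9200; S(2,2) = 41.3324
  k=3: S(3,0) = 91.9870; S(3,1) = 66.7962; S(3,2) = 48.5040; S(3,3) = 35.2212
Terminal payoffs V(N, i) = max(S_T - K, 0):
  V(3,0) = 27.956955; V(3,1) = 2.766239; V(3,2) = 0.000000; V(3,3) = 0.000000
Backward induction: V(k, i) = exp(-r*dt) * [p * V(k+1, i) + (1-p) * V(k+1, i+1)].
  V(2,0) = exp(-r*dt) * [p*27.956955 + (1-p)*2.766239] = 14.611721
  V(2,1) = exp(-r*dt) * [p*2.766239 + (1-p)*0.000000] = 1.301987
  V(2,2) = exp(-r*dt) * [p*0.000000 + (1-p)*0.000000] = 0.000000
  V(1,0) = exp(-r*dt) * [p*14.611721 + (1-p)*1.301987] = 7.561287
  V(1,1) = exp(-r*dt) * [p*1.301987 + (1-p)*0.000000] = 0.612807
  V(0,0) = exp(-r*dt) * [p*7.561287 + (1-p)*0.612807] = 3.880805

Answer: Price = V(0,0) = 3.8808


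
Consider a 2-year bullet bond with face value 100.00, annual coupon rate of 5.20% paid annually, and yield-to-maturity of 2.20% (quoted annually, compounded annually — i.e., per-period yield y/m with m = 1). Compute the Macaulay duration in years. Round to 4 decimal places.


Coupon per period c = face * coupon_rate / m = 5.200000
Periods per year m = 1; per-period yield y/m = 0.022000
Number of cashflows N = 2
Cashflows (t years, CF_t, discount factor 1/(1+y/m)^(m*t), PV):
  t = 1.0000: CF_t = 5.200000, DF = 0.978474, PV = 5.088063
  t = 2.0000: CF_t = 105.200000, DF = 0.957411, PV = 100.719590
Price P = sum_t PV_t = 105.807652
Macaulay numerator sum_t t * PV_t:
  t * PV_t at t = 1.0000: 5.088063
  t * PV_t at t = 2.0000: 201.439180
Macaulay duration D = (sum_t t * PV_t) / P = 206.527242 / 105.807652 = 1.951912

Answer: Macaulay duration = 1.9519 years


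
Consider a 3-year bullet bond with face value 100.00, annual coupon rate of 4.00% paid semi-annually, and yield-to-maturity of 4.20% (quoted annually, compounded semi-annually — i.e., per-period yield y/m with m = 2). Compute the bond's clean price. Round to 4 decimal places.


Answer: Price = 99.4417

Derivation:
Coupon per period c = face * coupon_rate / m = 2.000000
Periods per year m = 2; per-period yield y/m = 0.021000
Number of cashflows N = 6
Cashflows (t years, CF_t, discount factor 1/(1+y/m)^(m*t), PV):
  t = 0.5000: CF_t = 2.000000, DF = 0.979432, PV = 1.958864
  t = 1.0000: CF_t = 2.000000, DF = 0.959287, PV = 1.918574
  t = 1.5000: CF_t = 2.000000, DF = 0.939556, PV = 1.879112
  t = 2.0000: CF_t = 2.000000, DF = 0.920231, PV = 1.840463
  t = 2.5000: CF_t = 2.000000, DF = 0.901304, PV = 1.802608
  t = 3.0000: CF_t = 102.000000, DF = 0.882766, PV = 90.042122
Price P = sum_t PV_t = 99.441742


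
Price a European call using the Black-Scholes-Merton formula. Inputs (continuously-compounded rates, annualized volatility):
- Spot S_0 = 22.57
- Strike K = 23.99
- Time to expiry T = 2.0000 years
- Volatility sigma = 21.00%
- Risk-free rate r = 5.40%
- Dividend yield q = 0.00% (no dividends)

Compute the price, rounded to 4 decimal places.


d1 = (ln(S/K) + (r - q + 0.5*sigma^2) * T) / (sigma * sqrt(T)) = 0.30669751
d2 = d1 - sigma * sqrt(T) = 0.00971266
exp(-rT) = 0.89762760; exp(-qT) = 1.00000000
C = S_0 * exp(-qT) * N(d1) - K * exp(-rT) * N(d2)
N(d1) = 0.62046319; N(d2) = 0.50387473
C = 22.5700 * 1.00000000 * 0.62046319 - 23.9900 * 0.89762760 * 0.50387473 = 3.1534

Answer: Price = 3.1534


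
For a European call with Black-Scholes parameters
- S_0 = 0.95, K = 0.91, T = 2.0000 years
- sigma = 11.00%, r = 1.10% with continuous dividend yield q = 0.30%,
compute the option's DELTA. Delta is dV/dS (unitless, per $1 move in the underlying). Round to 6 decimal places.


d1 = 0.4571598659; d2 = 0.3015963741
phi(d1) = 0.3593580245; exp(-qT) = 0.9940179641; exp(-rT) = 0.9782402351
N(d1) = 0.6762219285
Delta = exp(-qT) * N(d1) = 0.9940179641 * 0.6762219285 = 0.672177

Answer: Delta = 0.672177


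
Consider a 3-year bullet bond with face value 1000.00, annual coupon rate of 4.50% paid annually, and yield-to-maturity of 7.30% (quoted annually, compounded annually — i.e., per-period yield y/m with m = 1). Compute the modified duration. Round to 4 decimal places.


Coupon per period c = face * coupon_rate / m = 45.000000
Periods per year m = 1; per-period yield y/m = 0.073000
Number of cashflows N = 3
Cashflows (t years, CF_t, discount factor 1/(1+y/m)^(m*t), PV):
  t = 1.0000: CF_t = 45.000000, DF = 0.931966, PV = 41.938490
  t = 2.0000: CF_t = 45.000000, DF = 0.868561, PV = 39.085266
  t = 3.0000: CF_t = 1045.000000, DF = 0.809470, PV = 845.896298
Price P = sum_t PV_t = 926.920054
First compute Macaulay numerator sum_t t * PV_t:
  t * PV_t at t = 1.0000: 41.938490
  t * PV_t at t = 2.0000: 78.170532
  t * PV_t at t = 3.0000: 2537.688895
Macaulay duration D = 2657.797917 / 926.920054 = 2.867343
Modified duration = D / (1 + y/m) = 2.867343 / (1 + 0.073000) = 2.672268

Answer: Modified duration = 2.6723
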